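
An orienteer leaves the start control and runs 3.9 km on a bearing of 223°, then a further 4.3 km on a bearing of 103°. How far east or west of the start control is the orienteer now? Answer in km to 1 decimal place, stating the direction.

1.5 km east

Leg 1 (223°, 3.9 km): east 3.9 sin 223° = -2.66, north 3.9 cos 223° = -2.85
Leg 2 (103°, 4.3 km): east 4.3 sin 103° = 4.19, north 4.3 cos 103° = -0.97
Net east component: 1.53 km.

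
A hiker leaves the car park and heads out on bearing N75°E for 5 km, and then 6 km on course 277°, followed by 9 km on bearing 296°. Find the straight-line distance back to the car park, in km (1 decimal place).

11.0 km

Leg 1 (N75°E, 5 km): east 5 sin 75° = 4.83, north 5 cos 75° = 1.29
Leg 2 (277°, 6 km): east 6 sin 277° = -5.96, north 6 cos 277° = 0.73
Leg 3 (296°, 9 km): east 9 sin 296° = -8.09, north 9 cos 296° = 3.95
Net: -9.21 east, 5.97 north. Distance = √((-9.21)² + (5.97)²) = 10.980 km.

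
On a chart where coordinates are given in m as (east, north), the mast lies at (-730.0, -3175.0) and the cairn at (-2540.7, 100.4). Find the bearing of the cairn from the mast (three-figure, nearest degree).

331°

Δeast = -2540.7 − -730.0 = -1810.70; Δnorth = 100.4 − -3175.0 = 3275.40.
Bearing = atan2(Δeast, Δnorth) mod 360° = 331.07° ≈ 331°.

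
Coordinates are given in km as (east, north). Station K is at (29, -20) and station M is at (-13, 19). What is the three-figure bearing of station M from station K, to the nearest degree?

313°

Δeast = -13 − 29 = -42.00; Δnorth = 19 − -20 = 39.00.
Bearing = atan2(Δeast, Δnorth) mod 360° = 312.88° ≈ 313°.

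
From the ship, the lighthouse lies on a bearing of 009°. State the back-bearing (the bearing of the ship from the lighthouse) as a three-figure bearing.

189°

Back-bearing = 009° + 180° = 189°.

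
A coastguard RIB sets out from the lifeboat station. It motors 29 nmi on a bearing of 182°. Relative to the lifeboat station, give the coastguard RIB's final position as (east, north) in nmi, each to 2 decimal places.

(-1.01, -28.98)

Leg 1 (182°, 29 nmi): east 29 sin 182° = -1.01, north 29 cos 182° = -28.98
Summing: -1.01 nmi east, -28.98 nmi north → (-1.01, -28.98).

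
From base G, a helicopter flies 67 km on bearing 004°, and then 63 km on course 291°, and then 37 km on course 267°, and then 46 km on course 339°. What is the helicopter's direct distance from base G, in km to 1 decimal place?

Leg 1 (004°, 67 km): east 67 sin 4° = 4.67, north 67 cos 4° = 66.84
Leg 2 (291°, 63 km): east 63 sin 291° = -58.82, north 63 cos 291° = 22.58
Leg 3 (267°, 37 km): east 37 sin 267° = -36.95, north 37 cos 267° = -1.94
Leg 4 (339°, 46 km): east 46 sin 339° = -16.48, north 46 cos 339° = 42.94
Net: -107.58 east, 130.42 north. Distance = √((-107.58)² + (130.42)²) = 169.064 km.

169.1 km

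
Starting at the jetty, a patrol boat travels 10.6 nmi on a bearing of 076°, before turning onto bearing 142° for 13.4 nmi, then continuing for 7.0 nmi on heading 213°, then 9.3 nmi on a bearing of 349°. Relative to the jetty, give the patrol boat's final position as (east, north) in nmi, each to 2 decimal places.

(12.95, -4.74)

Leg 1 (076°, 10.6 nmi): east 10.6 sin 76° = 10.29, north 10.6 cos 76° = 2.56
Leg 2 (142°, 13.4 nmi): east 13.4 sin 142° = 8.25, north 13.4 cos 142° = -10.56
Leg 3 (213°, 7.0 nmi): east 7.0 sin 213° = -3.81, north 7.0 cos 213° = -5.87
Leg 4 (349°, 9.3 nmi): east 9.3 sin 349° = -1.77, north 9.3 cos 349° = 9.13
Summing: 12.95 nmi east, -4.74 nmi north → (12.95, -4.74).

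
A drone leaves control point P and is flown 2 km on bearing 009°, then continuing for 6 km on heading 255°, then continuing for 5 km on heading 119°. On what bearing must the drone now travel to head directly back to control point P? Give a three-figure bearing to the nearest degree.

Leg 1 (009°, 2 km): east 2 sin 9° = 0.31, north 2 cos 9° = 1.98
Leg 2 (255°, 6 km): east 6 sin 255° = -5.80, north 6 cos 255° = -1.55
Leg 3 (119°, 5 km): east 5 sin 119° = 4.37, north 5 cos 119° = -2.42
Net displacement: -1.11 east, -2.00 north. Direction back to start is (1.11, 2.00): bearing = atan2(1.11, 2.00) mod 360° = 29.00° ≈ 029°.

029°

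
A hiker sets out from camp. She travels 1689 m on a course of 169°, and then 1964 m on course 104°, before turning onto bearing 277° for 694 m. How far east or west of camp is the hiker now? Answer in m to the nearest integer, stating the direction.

1539 m east

Leg 1 (169°, 1689 m): east 1689 sin 169° = 322.28, north 1689 cos 169° = -1657.97
Leg 2 (104°, 1964 m): east 1964 sin 104° = 1905.66, north 1964 cos 104° = -475.13
Leg 3 (277°, 694 m): east 694 sin 277° = -688.83, north 694 cos 277° = 84.58
Net east component: 1539.11 m.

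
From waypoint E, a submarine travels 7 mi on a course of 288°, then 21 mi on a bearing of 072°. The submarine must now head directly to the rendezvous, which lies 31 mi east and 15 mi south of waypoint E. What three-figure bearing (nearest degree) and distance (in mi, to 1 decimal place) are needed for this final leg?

Leg 1 (288°, 7 mi): east 7 sin 288° = -6.66, north 7 cos 288° = 2.16
Leg 2 (072°, 21 mi): east 21 sin 72° = 19.97, north 21 cos 72° = 6.49
Current position: (13.31, 8.65). Target: (31, -15). Remaining: Δeast = 17.69, Δnorth = -23.65.
Bearing = atan2(17.69, -23.65) mod 360° = 143.21°; distance = √((17.69)² + (-23.65)²) = 29.533 mi.

143°, 29.5 mi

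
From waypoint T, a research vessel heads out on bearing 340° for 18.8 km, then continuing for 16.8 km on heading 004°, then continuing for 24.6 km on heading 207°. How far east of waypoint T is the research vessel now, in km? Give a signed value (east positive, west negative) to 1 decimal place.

Leg 1 (340°, 18.8 km): east 18.8 sin 340° = -6.43, north 18.8 cos 340° = 17.67
Leg 2 (004°, 16.8 km): east 16.8 sin 4° = 1.17, north 16.8 cos 4° = 16.76
Leg 3 (207°, 24.6 km): east 24.6 sin 207° = -11.17, north 24.6 cos 207° = -21.92
Net east component: -16.43 km.

-16.4 km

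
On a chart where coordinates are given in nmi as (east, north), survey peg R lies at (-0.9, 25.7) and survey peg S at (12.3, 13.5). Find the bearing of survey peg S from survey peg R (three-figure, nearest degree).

133°

Δeast = 12.3 − -0.9 = 13.20; Δnorth = 13.5 − 25.7 = -12.20.
Bearing = atan2(Δeast, Δnorth) mod 360° = 132.75° ≈ 133°.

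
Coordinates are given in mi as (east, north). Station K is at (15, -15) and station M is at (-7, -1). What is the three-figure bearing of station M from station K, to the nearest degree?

302°

Δeast = -7 − 15 = -22.00; Δnorth = -1 − -15 = 14.00.
Bearing = atan2(Δeast, Δnorth) mod 360° = 302.47° ≈ 302°.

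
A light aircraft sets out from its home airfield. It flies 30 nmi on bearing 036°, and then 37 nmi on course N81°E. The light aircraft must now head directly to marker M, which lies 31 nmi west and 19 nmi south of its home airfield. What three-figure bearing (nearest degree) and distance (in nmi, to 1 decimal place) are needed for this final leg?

Leg 1 (036°, 30 nmi): east 30 sin 36° = 17.63, north 30 cos 36° = 24.27
Leg 2 (N81°E, 37 nmi): east 37 sin 81° = 36.54, north 37 cos 81° = 5.79
Current position: (54.18, 30.06). Target: (-31, -19). Remaining: Δeast = -85.18, Δnorth = -49.06.
Bearing = atan2(-85.18, -49.06) mod 360° = 240.06°; distance = √((-85.18)² + (-49.06)²) = 98.296 nmi.

240°, 98.3 nmi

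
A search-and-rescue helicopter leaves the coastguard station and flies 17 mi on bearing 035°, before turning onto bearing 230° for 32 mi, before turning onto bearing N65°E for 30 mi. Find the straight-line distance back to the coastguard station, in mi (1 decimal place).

13.8 mi

Leg 1 (035°, 17 mi): east 17 sin 35° = 9.75, north 17 cos 35° = 13.93
Leg 2 (230°, 32 mi): east 32 sin 230° = -24.51, north 32 cos 230° = -20.57
Leg 3 (N65°E, 30 mi): east 30 sin 65° = 27.19, north 30 cos 65° = 12.68
Net: 12.43 east, 6.03 north. Distance = √((12.43)² + (6.03)²) = 13.815 mi.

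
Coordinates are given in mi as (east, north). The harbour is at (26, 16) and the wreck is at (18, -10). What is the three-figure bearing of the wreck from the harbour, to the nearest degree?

Δeast = 18 − 26 = -8.00; Δnorth = -10 − 16 = -26.00.
Bearing = atan2(Δeast, Δnorth) mod 360° = 197.10° ≈ 197°.

197°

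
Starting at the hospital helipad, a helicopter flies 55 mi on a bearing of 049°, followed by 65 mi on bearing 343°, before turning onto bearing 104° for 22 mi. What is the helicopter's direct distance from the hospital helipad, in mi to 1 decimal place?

102.7 mi

Leg 1 (049°, 55 mi): east 55 sin 49° = 41.51, north 55 cos 49° = 36.08
Leg 2 (343°, 65 mi): east 65 sin 343° = -19.00, north 65 cos 343° = 62.16
Leg 3 (104°, 22 mi): east 22 sin 104° = 21.35, north 22 cos 104° = -5.32
Net: 43.85 east, 92.92 north. Distance = √((43.85)² + (92.92)²) = 102.748 mi.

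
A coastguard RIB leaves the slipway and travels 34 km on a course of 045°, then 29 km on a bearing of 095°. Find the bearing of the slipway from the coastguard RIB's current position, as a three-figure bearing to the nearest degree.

Leg 1 (045°, 34 km): east 34 sin 45° = 24.04, north 34 cos 45° = 24.04
Leg 2 (095°, 29 km): east 29 sin 95° = 28.89, north 29 cos 95° = -2.53
Net displacement: 52.93 east, 21.51 north. Direction back to start is (-52.93, -21.51): bearing = atan2(-52.93, -21.51) mod 360° = 247.88° ≈ 248°.

248°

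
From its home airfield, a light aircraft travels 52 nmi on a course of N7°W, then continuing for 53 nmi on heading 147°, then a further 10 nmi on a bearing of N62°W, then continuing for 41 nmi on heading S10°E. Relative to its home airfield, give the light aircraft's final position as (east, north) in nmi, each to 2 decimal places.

(20.82, -28.52)

Leg 1 (N7°W, 52 nmi): east 52 sin 353° = -6.34, north 52 cos 353° = 51.61
Leg 2 (147°, 53 nmi): east 53 sin 147° = 28.87, north 53 cos 147° = -44.45
Leg 3 (N62°W, 10 nmi): east 10 sin 298° = -8.83, north 10 cos 298° = 4.69
Leg 4 (S10°E, 41 nmi): east 41 sin 170° = 7.12, north 41 cos 170° = -40.38
Summing: 20.82 nmi east, -28.52 nmi north → (20.82, -28.52).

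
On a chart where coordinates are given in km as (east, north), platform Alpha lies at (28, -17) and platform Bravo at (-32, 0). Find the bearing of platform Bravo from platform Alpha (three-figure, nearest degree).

286°

Δeast = -32 − 28 = -60.00; Δnorth = 0 − -17 = 17.00.
Bearing = atan2(Δeast, Δnorth) mod 360° = 285.82° ≈ 286°.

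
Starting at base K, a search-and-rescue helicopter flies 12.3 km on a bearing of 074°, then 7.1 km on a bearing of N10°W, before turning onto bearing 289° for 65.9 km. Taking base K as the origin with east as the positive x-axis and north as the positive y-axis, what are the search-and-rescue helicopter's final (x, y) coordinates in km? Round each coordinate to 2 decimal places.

Leg 1 (074°, 12.3 km): east 12.3 sin 74° = 11.82, north 12.3 cos 74° = 3.39
Leg 2 (N10°W, 7.1 km): east 7.1 sin 350° = -1.23, north 7.1 cos 350° = 6.99
Leg 3 (289°, 65.9 km): east 65.9 sin 289° = -62.31, north 65.9 cos 289° = 21.45
Summing: -51.72 km east, 31.84 km north → (-51.72, 31.84).

(-51.72, 31.84)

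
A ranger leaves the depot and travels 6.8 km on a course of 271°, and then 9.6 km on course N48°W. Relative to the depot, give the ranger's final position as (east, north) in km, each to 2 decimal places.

Leg 1 (271°, 6.8 km): east 6.8 sin 271° = -6.80, north 6.8 cos 271° = 0.12
Leg 2 (N48°W, 9.6 km): east 9.6 sin 312° = -7.13, north 9.6 cos 312° = 6.42
Summing: -13.93 km east, 6.54 km north → (-13.93, 6.54).

(-13.93, 6.54)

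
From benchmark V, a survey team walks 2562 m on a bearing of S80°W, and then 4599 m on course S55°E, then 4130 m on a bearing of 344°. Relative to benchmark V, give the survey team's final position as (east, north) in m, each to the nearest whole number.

Leg 1 (S80°W, 2562 m): east 2562 sin 260° = -2523.08, north 2562 cos 260° = -444.89
Leg 2 (S55°E, 4599 m): east 4599 sin 125° = 3767.28, north 4599 cos 125° = -2637.88
Leg 3 (344°, 4130 m): east 4130 sin 344° = -1138.38, north 4130 cos 344° = 3970.01
Summing: 105.82 m east, 887.25 m north → (106, 887).

(106, 887)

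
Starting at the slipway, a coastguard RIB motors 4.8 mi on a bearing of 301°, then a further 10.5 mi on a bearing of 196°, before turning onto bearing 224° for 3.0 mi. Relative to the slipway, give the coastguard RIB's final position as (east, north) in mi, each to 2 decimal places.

(-9.09, -9.78)

Leg 1 (301°, 4.8 mi): east 4.8 sin 301° = -4.11, north 4.8 cos 301° = 2.47
Leg 2 (196°, 10.5 mi): east 10.5 sin 196° = -2.89, north 10.5 cos 196° = -10.09
Leg 3 (224°, 3.0 mi): east 3.0 sin 224° = -2.08, north 3.0 cos 224° = -2.16
Summing: -9.09 mi east, -9.78 mi north → (-9.09, -9.78).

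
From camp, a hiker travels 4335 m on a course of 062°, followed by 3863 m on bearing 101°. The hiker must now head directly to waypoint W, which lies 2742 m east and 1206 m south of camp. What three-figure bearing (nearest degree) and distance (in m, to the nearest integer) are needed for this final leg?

Leg 1 (062°, 4335 m): east 4335 sin 62° = 3827.58, north 4335 cos 62° = 2035.16
Leg 2 (101°, 3863 m): east 3863 sin 101° = 3792.03, north 3863 cos 101° = -737.10
Current position: (7619.60, 1298.06). Target: (2742, -1206). Remaining: Δeast = -4877.60, Δnorth = -2504.06.
Bearing = atan2(-4877.60, -2504.06) mod 360° = 242.82°; distance = √((-4877.60)² + (-2504.06)²) = 5482.824 m.

243°, 5483 m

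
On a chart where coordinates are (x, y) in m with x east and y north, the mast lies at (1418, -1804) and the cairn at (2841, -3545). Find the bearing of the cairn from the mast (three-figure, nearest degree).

Δeast = 2841 − 1418 = 1423.00; Δnorth = -3545 − -1804 = -1741.00.
Bearing = atan2(Δeast, Δnorth) mod 360° = 140.74° ≈ 141°.

141°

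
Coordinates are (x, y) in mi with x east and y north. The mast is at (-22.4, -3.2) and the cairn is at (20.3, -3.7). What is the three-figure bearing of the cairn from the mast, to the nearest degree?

Δeast = 20.3 − -22.4 = 42.70; Δnorth = -3.7 − -3.2 = -0.50.
Bearing = atan2(Δeast, Δnorth) mod 360° = 90.67° ≈ 091°.

091°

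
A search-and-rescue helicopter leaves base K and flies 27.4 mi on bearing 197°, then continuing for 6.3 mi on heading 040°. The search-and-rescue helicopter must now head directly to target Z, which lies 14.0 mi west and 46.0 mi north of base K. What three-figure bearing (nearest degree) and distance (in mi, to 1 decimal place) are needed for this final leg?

Leg 1 (197°, 27.4 mi): east 27.4 sin 197° = -8.01, north 27.4 cos 197° = -26.20
Leg 2 (040°, 6.3 mi): east 6.3 sin 40° = 4.05, north 6.3 cos 40° = 4.83
Current position: (-3.96, -21.38). Target: (-14.0, 46.0). Remaining: Δeast = -10.04, Δnorth = 67.38.
Bearing = atan2(-10.04, 67.38) mod 360° = 351.53°; distance = √((-10.04)² + (67.38)²) = 68.120 mi.

352°, 68.1 mi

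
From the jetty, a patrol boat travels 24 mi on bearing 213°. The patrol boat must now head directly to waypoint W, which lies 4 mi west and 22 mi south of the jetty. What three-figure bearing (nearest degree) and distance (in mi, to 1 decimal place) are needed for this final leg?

102°, 9.3 mi

Leg 1 (213°, 24 mi): east 24 sin 213° = -13.07, north 24 cos 213° = -20.13
Current position: (-13.07, -20.13). Target: (-4, -22). Remaining: Δeast = 9.07, Δnorth = -1.87.
Bearing = atan2(9.07, -1.87) mod 360° = 101.66°; distance = √((9.07)² + (-1.87)²) = 9.262 mi.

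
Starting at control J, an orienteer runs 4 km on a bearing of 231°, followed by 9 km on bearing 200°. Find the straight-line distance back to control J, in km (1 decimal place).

12.6 km

Leg 1 (231°, 4 km): east 4 sin 231° = -3.11, north 4 cos 231° = -2.52
Leg 2 (200°, 9 km): east 9 sin 200° = -3.08, north 9 cos 200° = -8.46
Net: -6.19 east, -10.97 north. Distance = √((-6.19)² + (-10.97)²) = 12.598 km.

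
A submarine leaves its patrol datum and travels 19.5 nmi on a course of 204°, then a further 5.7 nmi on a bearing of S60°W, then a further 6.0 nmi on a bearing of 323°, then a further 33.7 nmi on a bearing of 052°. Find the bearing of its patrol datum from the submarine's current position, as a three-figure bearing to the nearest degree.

Leg 1 (204°, 19.5 nmi): east 19.5 sin 204° = -7.93, north 19.5 cos 204° = -17.81
Leg 2 (S60°W, 5.7 nmi): east 5.7 sin 240° = -4.94, north 5.7 cos 240° = -2.85
Leg 3 (323°, 6.0 nmi): east 6.0 sin 323° = -3.61, north 6.0 cos 323° = 4.79
Leg 4 (052°, 33.7 nmi): east 33.7 sin 52° = 26.56, north 33.7 cos 52° = 20.75
Net displacement: 10.08 east, 4.88 north. Direction back to start is (-10.08, -4.88): bearing = atan2(-10.08, -4.88) mod 360° = 244.18° ≈ 244°.

244°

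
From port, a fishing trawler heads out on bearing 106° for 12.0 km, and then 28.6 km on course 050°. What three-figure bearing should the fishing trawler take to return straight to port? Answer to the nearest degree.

246°

Leg 1 (106°, 12.0 km): east 12.0 sin 106° = 11.54, north 12.0 cos 106° = -3.31
Leg 2 (050°, 28.6 km): east 28.6 sin 50° = 21.91, north 28.6 cos 50° = 18.38
Net displacement: 33.44 east, 15.08 north. Direction back to start is (-33.44, -15.08): bearing = atan2(-33.44, -15.08) mod 360° = 245.73° ≈ 246°.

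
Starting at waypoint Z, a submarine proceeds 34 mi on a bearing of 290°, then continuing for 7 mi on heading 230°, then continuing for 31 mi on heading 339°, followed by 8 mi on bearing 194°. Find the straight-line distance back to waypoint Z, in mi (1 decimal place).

57.8 mi

Leg 1 (290°, 34 mi): east 34 sin 290° = -31.95, north 34 cos 290° = 11.63
Leg 2 (230°, 7 mi): east 7 sin 230° = -5.36, north 7 cos 230° = -4.50
Leg 3 (339°, 31 mi): east 31 sin 339° = -11.11, north 31 cos 339° = 28.94
Leg 4 (194°, 8 mi): east 8 sin 194° = -1.94, north 8 cos 194° = -7.76
Net: -50.36 east, 28.31 north. Distance = √((-50.36)² + (28.31)²) = 57.768 mi.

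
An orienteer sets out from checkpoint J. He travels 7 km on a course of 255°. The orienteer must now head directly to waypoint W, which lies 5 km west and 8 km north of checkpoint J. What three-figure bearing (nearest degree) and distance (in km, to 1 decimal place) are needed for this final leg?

010°, 10.0 km

Leg 1 (255°, 7 km): east 7 sin 255° = -6.76, north 7 cos 255° = -1.81
Current position: (-6.76, -1.81). Target: (-5, 8). Remaining: Δeast = 1.76, Δnorth = 9.81.
Bearing = atan2(1.76, 9.81) mod 360° = 10.18°; distance = √((1.76)² + (9.81)²) = 9.969 km.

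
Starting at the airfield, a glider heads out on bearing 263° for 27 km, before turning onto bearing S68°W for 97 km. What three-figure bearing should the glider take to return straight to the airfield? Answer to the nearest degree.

071°

Leg 1 (263°, 27 km): east 27 sin 263° = -26.80, north 27 cos 263° = -3.29
Leg 2 (S68°W, 97 km): east 97 sin 248° = -89.94, north 97 cos 248° = -36.34
Net displacement: -116.74 east, -39.63 north. Direction back to start is (116.74, 39.63): bearing = atan2(116.74, 39.63) mod 360° = 71.25° ≈ 071°.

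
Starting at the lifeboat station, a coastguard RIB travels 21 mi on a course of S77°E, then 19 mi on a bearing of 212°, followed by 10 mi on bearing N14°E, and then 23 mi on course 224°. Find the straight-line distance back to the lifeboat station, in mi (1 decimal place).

Leg 1 (S77°E, 21 mi): east 21 sin 103° = 20.46, north 21 cos 103° = -4.72
Leg 2 (212°, 19 mi): east 19 sin 212° = -10.07, north 19 cos 212° = -16.11
Leg 3 (N14°E, 10 mi): east 10 sin 14° = 2.42, north 10 cos 14° = 9.70
Leg 4 (224°, 23 mi): east 23 sin 224° = -15.98, north 23 cos 224° = -16.54
Net: -3.16 east, -27.68 north. Distance = √((-3.16)² + (-27.68)²) = 27.859 mi.

27.9 mi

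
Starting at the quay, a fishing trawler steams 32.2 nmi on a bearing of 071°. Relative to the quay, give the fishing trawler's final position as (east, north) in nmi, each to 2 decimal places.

(30.45, 10.48)

Leg 1 (071°, 32.2 nmi): east 32.2 sin 71° = 30.45, north 32.2 cos 71° = 10.48
Summing: 30.45 nmi east, 10.48 nmi north → (30.45, 10.48).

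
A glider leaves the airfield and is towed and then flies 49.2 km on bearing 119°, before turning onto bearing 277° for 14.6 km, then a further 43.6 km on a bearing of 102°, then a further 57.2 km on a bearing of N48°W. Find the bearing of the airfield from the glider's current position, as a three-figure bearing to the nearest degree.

256°

Leg 1 (119°, 49.2 km): east 49.2 sin 119° = 43.03, north 49.2 cos 119° = -23.85
Leg 2 (277°, 14.6 km): east 14.6 sin 277° = -14.49, north 14.6 cos 277° = 1.78
Leg 3 (102°, 43.6 km): east 43.6 sin 102° = 42.65, north 43.6 cos 102° = -9.06
Leg 4 (N48°W, 57.2 km): east 57.2 sin 312° = -42.51, north 57.2 cos 312° = 38.27
Net displacement: 28.68 east, 7.14 north. Direction back to start is (-28.68, -7.14): bearing = atan2(-28.68, -7.14) mod 360° = 256.03° ≈ 256°.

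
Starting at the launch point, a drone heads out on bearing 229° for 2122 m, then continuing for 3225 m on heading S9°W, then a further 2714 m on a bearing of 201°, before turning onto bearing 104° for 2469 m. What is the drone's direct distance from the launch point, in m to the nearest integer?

Leg 1 (229°, 2122 m): east 2122 sin 229° = -1601.49, north 2122 cos 229° = -1392.16
Leg 2 (S9°W, 3225 m): east 3225 sin 189° = -504.50, north 3225 cos 189° = -3185.29
Leg 3 (201°, 2714 m): east 2714 sin 201° = -972.61, north 2714 cos 201° = -2533.74
Leg 4 (104°, 2469 m): east 2469 sin 104° = 2395.66, north 2469 cos 104° = -597.31
Net: -682.95 east, -7708.49 north. Distance = √((-682.95)² + (-7708.49)²) = 7738.689 m.

7739 m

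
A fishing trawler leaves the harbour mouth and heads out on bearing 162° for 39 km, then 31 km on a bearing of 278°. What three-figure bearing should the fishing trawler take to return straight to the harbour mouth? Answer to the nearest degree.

Leg 1 (162°, 39 km): east 39 sin 162° = 12.05, north 39 cos 162° = -37.09
Leg 2 (278°, 31 km): east 31 sin 278° = -30.70, north 31 cos 278° = 4.31
Net displacement: -18.65 east, -32.78 north. Direction back to start is (18.65, 32.78): bearing = atan2(18.65, 32.78) mod 360° = 29.64° ≈ 030°.

030°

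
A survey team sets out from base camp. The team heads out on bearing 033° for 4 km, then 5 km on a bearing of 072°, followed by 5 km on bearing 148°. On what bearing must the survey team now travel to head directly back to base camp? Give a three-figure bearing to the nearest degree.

Leg 1 (033°, 4 km): east 4 sin 33° = 2.18, north 4 cos 33° = 3.35
Leg 2 (072°, 5 km): east 5 sin 72° = 4.76, north 5 cos 72° = 1.55
Leg 3 (148°, 5 km): east 5 sin 148° = 2.65, north 5 cos 148° = -4.24
Net displacement: 9.58 east, 0.66 north. Direction back to start is (-9.58, -0.66): bearing = atan2(-9.58, -0.66) mod 360° = 266.06° ≈ 266°.

266°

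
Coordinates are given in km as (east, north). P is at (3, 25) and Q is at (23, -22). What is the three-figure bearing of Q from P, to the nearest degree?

Δeast = 23 − 3 = 20.00; Δnorth = -22 − 25 = -47.00.
Bearing = atan2(Δeast, Δnorth) mod 360° = 156.95° ≈ 157°.

157°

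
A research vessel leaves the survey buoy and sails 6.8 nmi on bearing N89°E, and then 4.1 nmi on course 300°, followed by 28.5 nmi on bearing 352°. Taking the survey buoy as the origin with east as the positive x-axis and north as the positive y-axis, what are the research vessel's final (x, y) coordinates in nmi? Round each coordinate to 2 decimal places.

Leg 1 (N89°E, 6.8 nmi): east 6.8 sin 89° = 6.80, north 6.8 cos 89° = 0.12
Leg 2 (300°, 4.1 nmi): east 4.1 sin 300° = -3.55, north 4.1 cos 300° = 2.05
Leg 3 (352°, 28.5 nmi): east 28.5 sin 352° = -3.97, north 28.5 cos 352° = 28.22
Summing: -0.72 nmi east, 30.39 nmi north → (-0.72, 30.39).

(-0.72, 30.39)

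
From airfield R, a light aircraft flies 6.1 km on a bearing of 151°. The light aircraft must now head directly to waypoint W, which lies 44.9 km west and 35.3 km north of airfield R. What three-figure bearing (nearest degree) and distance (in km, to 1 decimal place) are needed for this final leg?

310°, 62.8 km

Leg 1 (151°, 6.1 km): east 6.1 sin 151° = 2.96, north 6.1 cos 151° = -5.34
Current position: (2.96, -5.34). Target: (-44.9, 35.3). Remaining: Δeast = -47.86, Δnorth = 40.64.
Bearing = atan2(-47.86, 40.64) mod 360° = 310.33°; distance = √((-47.86)² + (40.64)²) = 62.782 km.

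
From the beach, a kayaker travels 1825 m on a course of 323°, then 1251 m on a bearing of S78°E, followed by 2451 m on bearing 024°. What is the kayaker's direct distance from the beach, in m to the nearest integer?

3615 m

Leg 1 (323°, 1825 m): east 1825 sin 323° = -1098.31, north 1825 cos 323° = 1457.51
Leg 2 (S78°E, 1251 m): east 1251 sin 102° = 1223.66, north 1251 cos 102° = -260.10
Leg 3 (024°, 2451 m): east 2451 sin 24° = 996.91, north 2451 cos 24° = 2239.10
Net: 1122.26 east, 3436.51 north. Distance = √((1122.26)² + (3436.51)²) = 3615.119 m.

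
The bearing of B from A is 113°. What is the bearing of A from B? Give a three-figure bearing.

Back-bearing = 113° + 180° = 293°.

293°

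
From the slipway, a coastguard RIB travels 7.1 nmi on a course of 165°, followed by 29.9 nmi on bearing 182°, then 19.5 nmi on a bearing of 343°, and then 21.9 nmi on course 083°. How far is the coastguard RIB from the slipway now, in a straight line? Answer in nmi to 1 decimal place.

Leg 1 (165°, 7.1 nmi): east 7.1 sin 165° = 1.84, north 7.1 cos 165° = -6.86
Leg 2 (182°, 29.9 nmi): east 29.9 sin 182° = -1.04, north 29.9 cos 182° = -29.88
Leg 3 (343°, 19.5 nmi): east 19.5 sin 343° = -5.70, north 19.5 cos 343° = 18.65
Leg 4 (083°, 21.9 nmi): east 21.9 sin 83° = 21.74, north 21.9 cos 83° = 2.67
Net: 16.83 east, -15.42 north. Distance = √((16.83)² + (-15.42)²) = 22.828 nmi.

22.8 nmi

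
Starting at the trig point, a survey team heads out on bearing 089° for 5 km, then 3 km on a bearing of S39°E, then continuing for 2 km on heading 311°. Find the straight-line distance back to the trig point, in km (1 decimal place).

Leg 1 (089°, 5 km): east 5 sin 89° = 5.00, north 5 cos 89° = 0.09
Leg 2 (S39°E, 3 km): east 3 sin 141° = 1.89, north 3 cos 141° = -2.33
Leg 3 (311°, 2 km): east 2 sin 311° = -1.51, north 2 cos 311° = 1.31
Net: 5.38 east, -0.93 north. Distance = √((5.38)² + (-0.93)²) = 5.458 km.

5.5 km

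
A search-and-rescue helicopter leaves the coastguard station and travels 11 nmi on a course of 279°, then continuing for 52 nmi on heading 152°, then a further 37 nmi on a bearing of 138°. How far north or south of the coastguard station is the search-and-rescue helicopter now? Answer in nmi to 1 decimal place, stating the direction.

71.7 nmi south

Leg 1 (279°, 11 nmi): east 11 sin 279° = -10.86, north 11 cos 279° = 1.72
Leg 2 (152°, 52 nmi): east 52 sin 152° = 24.41, north 52 cos 152° = -45.91
Leg 3 (138°, 37 nmi): east 37 sin 138° = 24.76, north 37 cos 138° = -27.50
Net north component: -71.69 nmi.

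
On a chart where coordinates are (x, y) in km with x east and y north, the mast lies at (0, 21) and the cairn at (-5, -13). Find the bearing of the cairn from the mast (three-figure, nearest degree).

Δeast = -5 − 0 = -5.00; Δnorth = -13 − 21 = -34.00.
Bearing = atan2(Δeast, Δnorth) mod 360° = 188.37° ≈ 188°.

188°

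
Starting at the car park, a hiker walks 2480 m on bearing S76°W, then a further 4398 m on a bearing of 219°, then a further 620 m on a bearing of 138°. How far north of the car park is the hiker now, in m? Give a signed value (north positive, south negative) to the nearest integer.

-4479 m

Leg 1 (S76°W, 2480 m): east 2480 sin 256° = -2406.33, north 2480 cos 256° = -599.97
Leg 2 (219°, 4398 m): east 4398 sin 219° = -2767.75, north 4398 cos 219° = -3417.89
Leg 3 (138°, 620 m): east 620 sin 138° = 414.86, north 620 cos 138° = -460.75
Net north component: -4478.60 m.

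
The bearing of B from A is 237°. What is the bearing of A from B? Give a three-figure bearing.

057°

Back-bearing = 237° − 180° = 057°.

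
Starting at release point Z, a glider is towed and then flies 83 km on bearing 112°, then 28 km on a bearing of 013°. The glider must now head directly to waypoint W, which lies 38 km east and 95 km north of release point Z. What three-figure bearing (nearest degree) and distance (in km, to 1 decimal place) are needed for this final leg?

335°, 108.7 km

Leg 1 (112°, 83 km): east 83 sin 112° = 76.96, north 83 cos 112° = -31.09
Leg 2 (013°, 28 km): east 28 sin 13° = 6.30, north 28 cos 13° = 27.28
Current position: (83.25, -3.81). Target: (38, 95). Remaining: Δeast = -45.25, Δnorth = 98.81.
Bearing = atan2(-45.25, 98.81) mod 360° = 335.39°; distance = √((-45.25)² + (98.81)²) = 108.680 km.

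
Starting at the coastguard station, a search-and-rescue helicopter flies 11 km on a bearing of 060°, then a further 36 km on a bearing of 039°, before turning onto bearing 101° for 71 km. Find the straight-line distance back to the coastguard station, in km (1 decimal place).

103.8 km

Leg 1 (060°, 11 km): east 11 sin 60° = 9.53, north 11 cos 60° = 5.50
Leg 2 (039°, 36 km): east 36 sin 39° = 22.66, north 36 cos 39° = 27.98
Leg 3 (101°, 71 km): east 71 sin 101° = 69.70, north 71 cos 101° = -13.55
Net: 101.88 east, 19.93 north. Distance = √((101.88)² + (19.93)²) = 103.808 km.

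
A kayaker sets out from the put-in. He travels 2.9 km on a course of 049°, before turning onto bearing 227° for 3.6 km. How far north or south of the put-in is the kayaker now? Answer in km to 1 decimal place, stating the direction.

0.6 km south

Leg 1 (049°, 2.9 km): east 2.9 sin 49° = 2.19, north 2.9 cos 49° = 1.90
Leg 2 (227°, 3.6 km): east 3.6 sin 227° = -2.63, north 3.6 cos 227° = -2.46
Net north component: -0.55 km.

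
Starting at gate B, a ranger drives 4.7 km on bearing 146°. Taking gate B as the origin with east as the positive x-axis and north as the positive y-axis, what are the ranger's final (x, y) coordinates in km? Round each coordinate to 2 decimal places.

Leg 1 (146°, 4.7 km): east 4.7 sin 146° = 2.63, north 4.7 cos 146° = -3.90
Summing: 2.63 km east, -3.90 km north → (2.63, -3.90).

(2.63, -3.90)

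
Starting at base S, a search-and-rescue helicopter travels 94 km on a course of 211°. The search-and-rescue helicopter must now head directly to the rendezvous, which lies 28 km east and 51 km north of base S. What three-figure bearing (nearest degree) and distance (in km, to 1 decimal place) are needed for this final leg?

030°, 152.2 km

Leg 1 (211°, 94 km): east 94 sin 211° = -48.41, north 94 cos 211° = -80.57
Current position: (-48.41, -80.57). Target: (28, 51). Remaining: Δeast = 76.41, Δnorth = 131.57.
Bearing = atan2(76.41, 131.57) mod 360° = 30.15°; distance = √((76.41)² + (131.57)²) = 152.153 km.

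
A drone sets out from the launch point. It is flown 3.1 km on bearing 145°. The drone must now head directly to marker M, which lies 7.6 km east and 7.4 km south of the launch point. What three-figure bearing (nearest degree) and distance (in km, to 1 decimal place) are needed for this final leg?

130°, 7.6 km

Leg 1 (145°, 3.1 km): east 3.1 sin 145° = 1.78, north 3.1 cos 145° = -2.54
Current position: (1.78, -2.54). Target: (7.6, -7.4). Remaining: Δeast = 5.82, Δnorth = -4.86.
Bearing = atan2(5.82, -4.86) mod 360° = 129.86°; distance = √((5.82)² + (-4.86)²) = 7.584 km.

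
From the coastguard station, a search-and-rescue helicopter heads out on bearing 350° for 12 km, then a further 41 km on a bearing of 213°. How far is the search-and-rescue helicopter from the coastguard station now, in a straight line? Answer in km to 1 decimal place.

Leg 1 (350°, 12 km): east 12 sin 350° = -2.08, north 12 cos 350° = 11.82
Leg 2 (213°, 41 km): east 41 sin 213° = -22.33, north 41 cos 213° = -34.39
Net: -24.41 east, -22.57 north. Distance = √((-24.41)² + (-22.57)²) = 33.247 km.

33.2 km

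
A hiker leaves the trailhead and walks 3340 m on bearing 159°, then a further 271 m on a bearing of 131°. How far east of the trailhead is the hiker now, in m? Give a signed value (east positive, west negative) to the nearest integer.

Leg 1 (159°, 3340 m): east 3340 sin 159° = 1196.95, north 3340 cos 159° = -3118.16
Leg 2 (131°, 271 m): east 271 sin 131° = 204.53, north 271 cos 131° = -177.79
Net east component: 1401.48 m.

1401 m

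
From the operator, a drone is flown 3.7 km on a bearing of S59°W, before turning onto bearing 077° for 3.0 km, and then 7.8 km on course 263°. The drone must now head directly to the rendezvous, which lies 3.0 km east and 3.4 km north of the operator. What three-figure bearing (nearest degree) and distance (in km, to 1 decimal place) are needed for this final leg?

063°, 12.3 km

Leg 1 (S59°W, 3.7 km): east 3.7 sin 239° = -3.17, north 3.7 cos 239° = -1.91
Leg 2 (077°, 3.0 km): east 3.0 sin 77° = 2.92, north 3.0 cos 77° = 0.67
Leg 3 (263°, 7.8 km): east 7.8 sin 263° = -7.74, north 7.8 cos 263° = -0.95
Current position: (-7.99, -2.18). Target: (3.0, 3.4). Remaining: Δeast = 10.99, Δnorth = 5.58.
Bearing = atan2(10.99, 5.58) mod 360° = 63.08°; distance = √((10.99)² + (5.58)²) = 12.326 km.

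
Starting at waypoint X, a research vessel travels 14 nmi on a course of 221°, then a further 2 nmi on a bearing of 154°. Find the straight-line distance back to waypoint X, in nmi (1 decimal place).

Leg 1 (221°, 14 nmi): east 14 sin 221° = -9.18, north 14 cos 221° = -10.57
Leg 2 (154°, 2 nmi): east 2 sin 154° = 0.88, north 2 cos 154° = -1.80
Net: -8.31 east, -12.36 north. Distance = √((-8.31)² + (-12.36)²) = 14.896 nmi.

14.9 nmi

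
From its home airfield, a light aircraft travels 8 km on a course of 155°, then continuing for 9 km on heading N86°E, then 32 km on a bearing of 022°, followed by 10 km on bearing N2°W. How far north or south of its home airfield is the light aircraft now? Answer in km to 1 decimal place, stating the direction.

Leg 1 (155°, 8 km): east 8 sin 155° = 3.38, north 8 cos 155° = -7.25
Leg 2 (N86°E, 9 km): east 9 sin 86° = 8.98, north 9 cos 86° = 0.63
Leg 3 (022°, 32 km): east 32 sin 22° = 11.99, north 32 cos 22° = 29.67
Leg 4 (N2°W, 10 km): east 10 sin 358° = -0.35, north 10 cos 358° = 9.99
Net north component: 33.04 km.

33.0 km north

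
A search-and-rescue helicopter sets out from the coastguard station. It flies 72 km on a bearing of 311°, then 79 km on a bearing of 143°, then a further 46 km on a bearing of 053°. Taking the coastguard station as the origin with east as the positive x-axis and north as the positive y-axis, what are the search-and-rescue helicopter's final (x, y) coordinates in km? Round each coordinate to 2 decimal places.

Leg 1 (311°, 72 km): east 72 sin 311° = -54.34, north 72 cos 311° = 47.24
Leg 2 (143°, 79 km): east 79 sin 143° = 47.54, north 79 cos 143° = -63.09
Leg 3 (053°, 46 km): east 46 sin 53° = 36.74, north 46 cos 53° = 27.68
Summing: 29.94 km east, 11.83 km north → (29.94, 11.83).

(29.94, 11.83)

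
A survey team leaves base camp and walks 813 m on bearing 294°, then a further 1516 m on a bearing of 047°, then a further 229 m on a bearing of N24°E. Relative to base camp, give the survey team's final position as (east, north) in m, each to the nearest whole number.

(459, 1574)

Leg 1 (294°, 813 m): east 813 sin 294° = -742.71, north 813 cos 294° = 330.68
Leg 2 (047°, 1516 m): east 1516 sin 47° = 1108.73, north 1516 cos 47° = 1033.91
Leg 3 (N24°E, 229 m): east 229 sin 24° = 93.14, north 229 cos 24° = 209.20
Summing: 459.16 m east, 1573.79 m north → (459, 1574).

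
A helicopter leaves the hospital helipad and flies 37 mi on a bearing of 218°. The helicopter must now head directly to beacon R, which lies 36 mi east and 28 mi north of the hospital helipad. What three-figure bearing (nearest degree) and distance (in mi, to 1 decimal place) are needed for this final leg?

Leg 1 (218°, 37 mi): east 37 sin 218° = -22.78, north 37 cos 218° = -29.16
Current position: (-22.78, -29.16). Target: (36, 28). Remaining: Δeast = 58.78, Δnorth = 57.16.
Bearing = atan2(58.78, 57.16) mod 360° = 45.80°; distance = √((58.78)² + (57.16)²) = 81.987 mi.

046°, 82.0 mi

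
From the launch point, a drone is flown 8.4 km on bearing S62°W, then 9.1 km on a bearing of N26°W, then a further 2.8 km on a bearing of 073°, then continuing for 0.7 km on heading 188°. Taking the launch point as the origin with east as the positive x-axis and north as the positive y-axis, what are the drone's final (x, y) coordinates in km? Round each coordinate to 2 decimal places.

Leg 1 (S62°W, 8.4 km): east 8.4 sin 242° = -7.42, north 8.4 cos 242° = -3.94
Leg 2 (N26°W, 9.1 km): east 9.1 sin 334° = -3.99, north 9.1 cos 334° = 8.18
Leg 3 (073°, 2.8 km): east 2.8 sin 73° = 2.68, north 2.8 cos 73° = 0.82
Leg 4 (188°, 0.7 km): east 0.7 sin 188° = -0.10, north 0.7 cos 188° = -0.69
Summing: -8.83 km east, 4.36 km north → (-8.83, 4.36).

(-8.83, 4.36)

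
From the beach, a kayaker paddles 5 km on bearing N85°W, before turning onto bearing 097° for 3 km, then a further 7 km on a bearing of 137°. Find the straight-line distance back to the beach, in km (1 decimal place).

Leg 1 (N85°W, 5 km): east 5 sin 275° = -4.98, north 5 cos 275° = 0.44
Leg 2 (097°, 3 km): east 3 sin 97° = 2.98, north 3 cos 97° = -0.37
Leg 3 (137°, 7 km): east 7 sin 137° = 4.77, north 7 cos 137° = -5.12
Net: 2.77 east, -5.05 north. Distance = √((2.77)² + (-5.05)²) = 5.760 km.

5.8 km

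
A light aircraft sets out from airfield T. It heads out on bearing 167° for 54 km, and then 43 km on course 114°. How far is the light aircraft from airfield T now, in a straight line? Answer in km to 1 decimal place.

Leg 1 (167°, 54 km): east 54 sin 167° = 12.15, north 54 cos 167° = -52.62
Leg 2 (114°, 43 km): east 43 sin 114° = 39.28, north 43 cos 114° = -17.49
Net: 51.43 east, -70.11 north. Distance = √((51.43)² + (-70.11)²) = 86.947 km.

86.9 km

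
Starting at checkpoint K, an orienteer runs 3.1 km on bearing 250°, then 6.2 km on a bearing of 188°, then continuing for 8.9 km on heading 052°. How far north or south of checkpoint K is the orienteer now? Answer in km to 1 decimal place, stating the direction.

1.7 km south

Leg 1 (250°, 3.1 km): east 3.1 sin 250° = -2.91, north 3.1 cos 250° = -1.06
Leg 2 (188°, 6.2 km): east 6.2 sin 188° = -0.86, north 6.2 cos 188° = -6.14
Leg 3 (052°, 8.9 km): east 8.9 sin 52° = 7.01, north 8.9 cos 52° = 5.48
Net north component: -1.72 km.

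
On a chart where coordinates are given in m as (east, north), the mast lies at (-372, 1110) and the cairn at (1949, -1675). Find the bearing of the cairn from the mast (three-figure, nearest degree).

Δeast = 1949 − -372 = 2321.00; Δnorth = -1675 − 1110 = -2785.00.
Bearing = atan2(Δeast, Δnorth) mod 360° = 140.19° ≈ 140°.

140°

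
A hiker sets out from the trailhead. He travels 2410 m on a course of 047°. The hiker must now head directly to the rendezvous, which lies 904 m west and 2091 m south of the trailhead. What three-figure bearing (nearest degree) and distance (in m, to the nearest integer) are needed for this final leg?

216°, 4589 m

Leg 1 (047°, 2410 m): east 2410 sin 47° = 1762.56, north 2410 cos 47° = 1643.62
Current position: (1762.56, 1643.62). Target: (-904, -2091). Remaining: Δeast = -2666.56, Δnorth = -3734.62.
Bearing = atan2(-2666.56, -3734.62) mod 360° = 215.53°; distance = √((-2666.56)² + (-3734.62)²) = 4588.890 m.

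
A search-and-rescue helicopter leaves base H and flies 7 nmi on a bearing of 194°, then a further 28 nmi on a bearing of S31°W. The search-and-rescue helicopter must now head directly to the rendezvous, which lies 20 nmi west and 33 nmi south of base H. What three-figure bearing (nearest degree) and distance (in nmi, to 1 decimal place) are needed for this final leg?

Leg 1 (194°, 7 nmi): east 7 sin 194° = -1.69, north 7 cos 194° = -6.79
Leg 2 (S31°W, 28 nmi): east 28 sin 211° = -14.42, north 28 cos 211° = -24.00
Current position: (-16.11, -30.79). Target: (-20, -33). Remaining: Δeast = -3.89, Δnorth = -2.21.
Bearing = atan2(-3.89, -2.21) mod 360° = 240.40°; distance = √((-3.89)² + (-2.21)²) = 4.469 nmi.

240°, 4.5 nmi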